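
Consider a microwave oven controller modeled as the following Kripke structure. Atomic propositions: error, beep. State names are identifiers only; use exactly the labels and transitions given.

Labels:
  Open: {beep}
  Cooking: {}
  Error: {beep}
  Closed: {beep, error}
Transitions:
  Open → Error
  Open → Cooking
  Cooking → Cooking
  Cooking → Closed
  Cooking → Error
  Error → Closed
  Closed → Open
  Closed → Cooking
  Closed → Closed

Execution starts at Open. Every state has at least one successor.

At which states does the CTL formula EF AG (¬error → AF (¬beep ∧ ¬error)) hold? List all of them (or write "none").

none

States satisfying AG (¬error → AF (¬beep ∧ ¬error)): ∅.
States satisfying EF AG (¬error → AF (¬beep ∧ ¬error)): ∅.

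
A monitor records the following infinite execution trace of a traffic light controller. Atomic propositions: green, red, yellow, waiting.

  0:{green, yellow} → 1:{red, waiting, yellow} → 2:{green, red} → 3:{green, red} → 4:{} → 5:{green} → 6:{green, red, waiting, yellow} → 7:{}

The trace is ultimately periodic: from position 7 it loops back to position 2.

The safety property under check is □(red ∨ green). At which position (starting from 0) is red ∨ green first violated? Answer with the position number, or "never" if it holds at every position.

4

Check red ∨ green at each position in order: 0 ✓, 1 ✓, 2 ✓, 3 ✓.
At position 4 the labels are {}, so red ∨ green is false there. This is the first violation.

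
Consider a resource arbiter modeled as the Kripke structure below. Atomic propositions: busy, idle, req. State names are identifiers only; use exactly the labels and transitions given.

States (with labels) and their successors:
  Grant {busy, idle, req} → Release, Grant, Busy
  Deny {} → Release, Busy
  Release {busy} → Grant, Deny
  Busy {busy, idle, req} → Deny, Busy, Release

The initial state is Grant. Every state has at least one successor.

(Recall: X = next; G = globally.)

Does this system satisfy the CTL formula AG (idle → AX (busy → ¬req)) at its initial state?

States satisfying idle → AX (busy → ¬req): {Deny, Release}.
States satisfying AG (idle → AX (busy → ¬req)): ∅.
Busy is reachable from Grant and violates idle → AX (busy → ¬req), so AG fails at Grant.
Grant ∉ Sat(AG (idle → AX (busy → ¬req))).

Violated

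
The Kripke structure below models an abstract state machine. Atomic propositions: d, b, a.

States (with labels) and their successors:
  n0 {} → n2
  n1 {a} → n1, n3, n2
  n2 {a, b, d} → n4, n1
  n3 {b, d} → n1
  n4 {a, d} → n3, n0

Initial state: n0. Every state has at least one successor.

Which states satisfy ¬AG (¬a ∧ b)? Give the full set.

States satisfying ¬a ∧ b: {n3}.
States satisfying AG (¬a ∧ b): ∅.
States satisfying ¬AG (¬a ∧ b): {n0, n1, n2, n3, n4}.

{n0, n1, n2, n3, n4}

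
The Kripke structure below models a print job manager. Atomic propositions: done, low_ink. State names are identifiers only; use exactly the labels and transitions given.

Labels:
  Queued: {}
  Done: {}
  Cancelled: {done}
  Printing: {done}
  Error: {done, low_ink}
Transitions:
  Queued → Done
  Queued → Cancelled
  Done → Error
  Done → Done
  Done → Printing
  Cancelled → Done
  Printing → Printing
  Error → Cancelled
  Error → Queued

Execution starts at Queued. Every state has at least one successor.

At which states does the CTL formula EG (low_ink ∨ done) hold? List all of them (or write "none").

States satisfying low_ink ∨ done: {Cancelled, Printing, Error}.
States satisfying EG (low_ink ∨ done): {Printing}.

{Printing}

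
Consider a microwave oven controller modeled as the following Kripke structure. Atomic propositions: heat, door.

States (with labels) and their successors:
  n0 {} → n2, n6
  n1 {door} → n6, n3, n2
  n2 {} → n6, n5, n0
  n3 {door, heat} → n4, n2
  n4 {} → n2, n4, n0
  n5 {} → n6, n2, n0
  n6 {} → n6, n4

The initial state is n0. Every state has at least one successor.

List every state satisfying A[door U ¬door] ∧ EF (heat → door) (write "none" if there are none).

{n0, n1, n2, n3, n4, n5, n6}

States satisfying door: {n1, n3}.
States satisfying ¬door: {n0, n2, n4, n5, n6}.
States satisfying A[door U ¬door]: {n0, n1, n2, n3, n4, n5, n6}.
States satisfying heat → door: {n0, n1, n2, n3, n4, n5, n6}.
States satisfying EF (heat → door): {n0, n1, n2, n3, n4, n5, n6}.
States satisfying A[door U ¬door] ∧ EF (heat → door): {n0, n1, n2, n3, n4, n5, n6}.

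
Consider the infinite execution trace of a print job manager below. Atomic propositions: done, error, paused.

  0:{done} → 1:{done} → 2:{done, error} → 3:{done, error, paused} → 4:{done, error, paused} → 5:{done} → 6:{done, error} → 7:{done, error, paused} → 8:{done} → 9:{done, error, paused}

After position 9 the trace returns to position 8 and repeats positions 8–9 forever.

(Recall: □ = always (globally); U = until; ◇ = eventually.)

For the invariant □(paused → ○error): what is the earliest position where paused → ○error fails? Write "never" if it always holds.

4

Check paused → ○error at each position in order: 0 ✓, 1 ✓, 2 ✓, 3 ✓.
At position 4 the labels are {done, error, paused} and the next position 5 has {done}, so paused → ○error is false there. This is the first violation.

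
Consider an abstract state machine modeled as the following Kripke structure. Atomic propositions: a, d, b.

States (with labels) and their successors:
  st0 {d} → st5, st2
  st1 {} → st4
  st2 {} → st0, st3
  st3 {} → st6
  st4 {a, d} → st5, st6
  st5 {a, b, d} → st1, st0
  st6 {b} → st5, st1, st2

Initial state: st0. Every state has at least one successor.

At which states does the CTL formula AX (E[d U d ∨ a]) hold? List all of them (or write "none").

{st1}

States satisfying E[d U d ∨ a]: {st0, st4, st5}.
States satisfying AX (E[d U d ∨ a]): {st1}.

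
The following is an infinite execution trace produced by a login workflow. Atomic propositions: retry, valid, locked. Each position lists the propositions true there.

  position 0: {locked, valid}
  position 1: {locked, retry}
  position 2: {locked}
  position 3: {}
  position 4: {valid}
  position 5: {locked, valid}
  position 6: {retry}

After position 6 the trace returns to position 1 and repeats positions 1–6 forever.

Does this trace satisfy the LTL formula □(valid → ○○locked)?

valid → ○○locked must hold at every position from 0 onward. It fails at position 4, so □(valid → ○○locked) is false.
Positions where valid holds: 0, 4, 5.
Check ○○locked at each: 0→ok, 4→fails, 5→ok.

No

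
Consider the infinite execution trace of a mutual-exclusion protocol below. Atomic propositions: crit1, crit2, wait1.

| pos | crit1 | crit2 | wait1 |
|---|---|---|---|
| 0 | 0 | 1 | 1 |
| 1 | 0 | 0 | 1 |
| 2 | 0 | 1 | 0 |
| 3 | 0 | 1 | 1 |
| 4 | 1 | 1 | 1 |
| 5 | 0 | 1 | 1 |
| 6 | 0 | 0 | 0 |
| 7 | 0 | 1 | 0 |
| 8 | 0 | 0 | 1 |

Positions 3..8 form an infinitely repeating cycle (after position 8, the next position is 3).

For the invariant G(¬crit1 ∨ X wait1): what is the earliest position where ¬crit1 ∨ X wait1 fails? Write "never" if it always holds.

¬crit1 ∨ X wait1 holds at every position 0..8, and those are all the positions the trace ever visits, so the invariant G(¬crit1 ∨ X wait1) is never violated.

never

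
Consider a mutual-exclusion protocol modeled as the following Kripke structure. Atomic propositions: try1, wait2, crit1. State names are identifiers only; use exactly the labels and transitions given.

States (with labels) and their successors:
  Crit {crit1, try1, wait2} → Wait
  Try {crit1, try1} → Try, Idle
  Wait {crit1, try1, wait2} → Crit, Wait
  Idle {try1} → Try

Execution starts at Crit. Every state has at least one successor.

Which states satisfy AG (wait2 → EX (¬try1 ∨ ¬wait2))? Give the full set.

{Try, Idle}

States satisfying wait2 → EX (¬try1 ∨ ¬wait2): {Try, Idle}.
States satisfying AG (wait2 → EX (¬try1 ∨ ¬wait2)): {Try, Idle}.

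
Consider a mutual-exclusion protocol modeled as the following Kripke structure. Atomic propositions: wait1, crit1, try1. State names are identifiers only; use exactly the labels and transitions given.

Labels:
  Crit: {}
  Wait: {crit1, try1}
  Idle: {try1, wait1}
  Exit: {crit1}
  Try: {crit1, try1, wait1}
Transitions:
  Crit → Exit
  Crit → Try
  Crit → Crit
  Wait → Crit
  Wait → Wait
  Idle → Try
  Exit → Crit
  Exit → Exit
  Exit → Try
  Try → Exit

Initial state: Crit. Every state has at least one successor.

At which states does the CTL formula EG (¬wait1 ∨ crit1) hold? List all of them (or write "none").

{Crit, Wait, Exit, Try}

States satisfying ¬wait1 ∨ crit1: {Crit, Wait, Exit, Try}.
States satisfying EG (¬wait1 ∨ crit1): {Crit, Wait, Exit, Try}.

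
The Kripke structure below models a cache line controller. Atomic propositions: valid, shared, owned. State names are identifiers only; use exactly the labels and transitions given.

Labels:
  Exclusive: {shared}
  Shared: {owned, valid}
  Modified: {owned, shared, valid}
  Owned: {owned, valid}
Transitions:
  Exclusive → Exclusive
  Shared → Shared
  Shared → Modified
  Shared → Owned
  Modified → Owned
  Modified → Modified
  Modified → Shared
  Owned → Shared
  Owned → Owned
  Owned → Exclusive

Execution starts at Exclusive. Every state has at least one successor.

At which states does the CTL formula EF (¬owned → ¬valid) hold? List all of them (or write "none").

{Exclusive, Shared, Modified, Owned}

States satisfying ¬owned → ¬valid: {Exclusive, Shared, Modified, Owned}.
States satisfying EF (¬owned → ¬valid): {Exclusive, Shared, Modified, Owned}.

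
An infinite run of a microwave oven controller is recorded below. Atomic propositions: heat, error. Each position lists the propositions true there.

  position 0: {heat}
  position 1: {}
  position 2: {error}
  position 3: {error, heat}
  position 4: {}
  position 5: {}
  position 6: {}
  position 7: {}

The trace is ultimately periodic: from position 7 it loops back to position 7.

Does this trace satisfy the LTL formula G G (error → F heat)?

Yes

G (error → F heat) holds at every position 0..7, and those are all positions ever visited, so G G (error → F heat) holds.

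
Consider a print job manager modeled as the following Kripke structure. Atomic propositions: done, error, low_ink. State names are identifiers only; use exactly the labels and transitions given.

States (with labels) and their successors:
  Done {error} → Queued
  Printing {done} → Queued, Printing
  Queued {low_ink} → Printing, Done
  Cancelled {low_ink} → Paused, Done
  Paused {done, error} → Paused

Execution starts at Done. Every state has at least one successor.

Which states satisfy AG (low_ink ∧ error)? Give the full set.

none

States satisfying low_ink ∧ error: ∅.
States satisfying AG (low_ink ∧ error): ∅.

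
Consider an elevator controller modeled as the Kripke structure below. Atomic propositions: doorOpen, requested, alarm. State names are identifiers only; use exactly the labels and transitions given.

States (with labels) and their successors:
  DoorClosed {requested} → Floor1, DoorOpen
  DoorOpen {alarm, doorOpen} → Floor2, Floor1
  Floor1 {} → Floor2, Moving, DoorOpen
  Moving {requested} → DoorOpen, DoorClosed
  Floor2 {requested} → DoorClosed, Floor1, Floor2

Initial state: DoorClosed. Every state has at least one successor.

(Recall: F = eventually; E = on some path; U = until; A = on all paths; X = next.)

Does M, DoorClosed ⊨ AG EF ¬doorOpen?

States satisfying EF ¬doorOpen: {DoorClosed, DoorOpen, Floor1, Moving, Floor2}.
States satisfying AG EF ¬doorOpen: {DoorClosed, DoorOpen, Floor1, Moving, Floor2}.
Every state reachable from DoorClosed satisfies EF ¬doorOpen.
DoorClosed ∈ Sat(AG EF ¬doorOpen).

Yes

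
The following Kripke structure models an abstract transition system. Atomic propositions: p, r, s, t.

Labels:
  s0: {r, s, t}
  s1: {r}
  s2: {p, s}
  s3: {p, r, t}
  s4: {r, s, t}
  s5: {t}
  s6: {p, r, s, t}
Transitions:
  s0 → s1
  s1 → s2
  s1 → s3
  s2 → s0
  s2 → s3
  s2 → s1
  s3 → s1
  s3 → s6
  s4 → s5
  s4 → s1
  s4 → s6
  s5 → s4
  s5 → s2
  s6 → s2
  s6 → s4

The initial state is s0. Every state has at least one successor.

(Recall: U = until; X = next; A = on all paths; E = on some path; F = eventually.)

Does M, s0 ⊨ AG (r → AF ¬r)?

No

States satisfying r → AF ¬r: {s2, s5}.
States satisfying AG (r → AF ¬r): ∅.
s0 is reachable from s0 and violates r → AF ¬r, so AG fails at s0.
s0 ∉ Sat(AG (r → AF ¬r)).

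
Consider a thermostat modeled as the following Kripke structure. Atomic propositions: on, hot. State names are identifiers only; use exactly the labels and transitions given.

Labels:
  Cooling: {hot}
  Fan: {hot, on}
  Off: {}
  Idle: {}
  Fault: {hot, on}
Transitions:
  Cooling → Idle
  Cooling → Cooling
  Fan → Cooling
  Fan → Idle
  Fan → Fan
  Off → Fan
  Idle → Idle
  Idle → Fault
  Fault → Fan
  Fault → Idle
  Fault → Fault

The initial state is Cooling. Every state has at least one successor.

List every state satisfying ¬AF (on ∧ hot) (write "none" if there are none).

States satisfying on ∧ hot: {Fan, Fault}.
States satisfying AF (on ∧ hot): {Fan, Off, Fault}.
States satisfying ¬AF (on ∧ hot): {Cooling, Idle}.

{Cooling, Idle}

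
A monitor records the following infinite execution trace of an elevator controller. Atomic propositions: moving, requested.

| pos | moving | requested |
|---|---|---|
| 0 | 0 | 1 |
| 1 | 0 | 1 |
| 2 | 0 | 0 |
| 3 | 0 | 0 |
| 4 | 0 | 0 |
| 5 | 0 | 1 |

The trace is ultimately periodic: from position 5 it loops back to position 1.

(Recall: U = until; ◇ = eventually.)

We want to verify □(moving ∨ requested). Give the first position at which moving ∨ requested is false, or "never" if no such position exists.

Check moving ∨ requested at each position in order: 0 ✓, 1 ✓.
At position 2 the labels are {}, so moving ∨ requested is false there. This is the first violation.

2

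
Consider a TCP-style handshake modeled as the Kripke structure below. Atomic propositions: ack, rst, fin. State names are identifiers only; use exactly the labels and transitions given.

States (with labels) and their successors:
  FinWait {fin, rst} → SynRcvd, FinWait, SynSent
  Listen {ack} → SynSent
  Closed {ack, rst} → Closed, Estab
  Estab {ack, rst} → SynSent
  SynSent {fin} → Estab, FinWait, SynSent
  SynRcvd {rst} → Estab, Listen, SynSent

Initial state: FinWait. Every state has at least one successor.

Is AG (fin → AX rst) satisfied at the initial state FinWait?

Does not hold

States satisfying fin → AX rst: {Listen, Closed, Estab, SynRcvd}.
States satisfying AG (fin → AX rst): ∅.
FinWait is reachable from FinWait and violates fin → AX rst, so AG fails at FinWait.
FinWait ∉ Sat(AG (fin → AX rst)).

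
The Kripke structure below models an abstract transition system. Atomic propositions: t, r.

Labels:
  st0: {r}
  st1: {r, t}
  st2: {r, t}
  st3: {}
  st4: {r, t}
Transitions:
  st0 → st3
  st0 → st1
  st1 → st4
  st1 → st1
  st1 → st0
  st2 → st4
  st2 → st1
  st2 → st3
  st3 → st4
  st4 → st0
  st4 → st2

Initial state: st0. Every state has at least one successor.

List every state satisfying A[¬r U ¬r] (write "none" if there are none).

States satisfying ¬r: {st3}.
States satisfying A[¬r U ¬r]: {st3}.

{st3}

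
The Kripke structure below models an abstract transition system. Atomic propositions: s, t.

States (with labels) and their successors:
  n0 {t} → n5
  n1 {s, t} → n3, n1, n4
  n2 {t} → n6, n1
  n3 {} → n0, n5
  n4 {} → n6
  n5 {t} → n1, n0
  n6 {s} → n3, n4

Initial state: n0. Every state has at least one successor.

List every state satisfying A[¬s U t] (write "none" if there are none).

States satisfying ¬s: {n0, n2, n3, n4, n5}.
States satisfying t: {n0, n1, n2, n5}.
States satisfying A[¬s U t]: {n0, n1, n2, n3, n5}.

{n0, n1, n2, n3, n5}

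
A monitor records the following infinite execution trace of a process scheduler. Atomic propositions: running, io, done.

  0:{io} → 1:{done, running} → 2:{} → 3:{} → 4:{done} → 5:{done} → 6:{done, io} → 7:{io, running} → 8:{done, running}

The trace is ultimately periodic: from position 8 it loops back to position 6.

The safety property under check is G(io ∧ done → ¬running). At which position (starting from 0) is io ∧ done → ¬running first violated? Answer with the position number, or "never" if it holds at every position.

never

io ∧ done → ¬running holds at every position 0..8, and those are all the positions the trace ever visits, so the invariant G(io ∧ done → ¬running) is never violated.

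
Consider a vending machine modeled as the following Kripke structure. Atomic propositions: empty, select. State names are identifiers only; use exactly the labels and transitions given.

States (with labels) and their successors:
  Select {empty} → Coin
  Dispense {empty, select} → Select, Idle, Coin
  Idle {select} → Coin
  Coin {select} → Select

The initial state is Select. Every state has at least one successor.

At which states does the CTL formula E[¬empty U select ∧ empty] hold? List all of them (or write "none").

{Dispense}

States satisfying ¬empty: {Idle, Coin}.
States satisfying select ∧ empty: {Dispense}.
States satisfying E[¬empty U select ∧ empty]: {Dispense}.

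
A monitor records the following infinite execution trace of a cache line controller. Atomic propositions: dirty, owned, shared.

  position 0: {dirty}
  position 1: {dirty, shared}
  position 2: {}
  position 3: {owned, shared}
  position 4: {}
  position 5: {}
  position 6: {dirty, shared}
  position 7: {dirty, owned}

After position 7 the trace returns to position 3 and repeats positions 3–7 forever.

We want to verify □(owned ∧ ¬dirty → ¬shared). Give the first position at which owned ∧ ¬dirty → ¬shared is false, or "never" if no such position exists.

Check owned ∧ ¬dirty → ¬shared at each position in order: 0 ✓, 1 ✓, 2 ✓.
At position 3 the labels are {owned, shared}, so owned ∧ ¬dirty → ¬shared is false there. This is the first violation.

3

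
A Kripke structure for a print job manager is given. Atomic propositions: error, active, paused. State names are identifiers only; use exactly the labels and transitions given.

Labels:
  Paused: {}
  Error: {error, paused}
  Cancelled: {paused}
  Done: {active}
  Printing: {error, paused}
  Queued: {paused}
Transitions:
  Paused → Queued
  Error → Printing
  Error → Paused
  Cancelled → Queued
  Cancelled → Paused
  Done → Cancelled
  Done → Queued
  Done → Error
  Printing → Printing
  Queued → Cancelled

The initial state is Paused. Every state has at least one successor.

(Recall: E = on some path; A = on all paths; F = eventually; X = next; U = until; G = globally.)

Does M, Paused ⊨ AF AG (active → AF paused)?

Yes

States satisfying AG (active → AF paused): {Paused, Error, Cancelled, Done, Printing, Queued}.
States satisfying AF AG (active → AF paused): {Paused, Error, Cancelled, Done, Printing, Queued}.
Paused ∈ Sat(AF AG (active → AF paused)).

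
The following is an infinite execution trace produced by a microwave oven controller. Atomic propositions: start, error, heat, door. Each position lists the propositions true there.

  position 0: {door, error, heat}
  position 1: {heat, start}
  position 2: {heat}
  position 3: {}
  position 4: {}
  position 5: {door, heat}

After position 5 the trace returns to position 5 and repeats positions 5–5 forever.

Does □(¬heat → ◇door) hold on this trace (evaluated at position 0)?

Holds

¬heat → ◇door holds at every position 0..5, and those are all positions ever visited, so □(¬heat → ◇door) holds.
Positions where ¬heat holds: 3, 4.
Check ◇door at each: 3→ok, 4→ok.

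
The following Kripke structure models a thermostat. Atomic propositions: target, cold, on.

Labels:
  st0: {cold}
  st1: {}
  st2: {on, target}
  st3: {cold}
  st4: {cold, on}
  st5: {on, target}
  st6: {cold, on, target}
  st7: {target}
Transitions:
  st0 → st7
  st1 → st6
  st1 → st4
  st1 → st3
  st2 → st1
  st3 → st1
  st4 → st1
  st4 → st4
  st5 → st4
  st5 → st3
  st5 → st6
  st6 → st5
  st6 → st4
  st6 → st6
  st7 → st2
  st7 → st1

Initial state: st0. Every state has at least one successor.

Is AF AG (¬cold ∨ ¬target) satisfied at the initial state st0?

Violated

States satisfying AG (¬cold ∨ ¬target): ∅.
States satisfying AF AG (¬cold ∨ ¬target): ∅.
There is a path from st0 along which AG (¬cold ∨ ¬target) never holds.
st0 ∉ Sat(AF AG (¬cold ∨ ¬target)).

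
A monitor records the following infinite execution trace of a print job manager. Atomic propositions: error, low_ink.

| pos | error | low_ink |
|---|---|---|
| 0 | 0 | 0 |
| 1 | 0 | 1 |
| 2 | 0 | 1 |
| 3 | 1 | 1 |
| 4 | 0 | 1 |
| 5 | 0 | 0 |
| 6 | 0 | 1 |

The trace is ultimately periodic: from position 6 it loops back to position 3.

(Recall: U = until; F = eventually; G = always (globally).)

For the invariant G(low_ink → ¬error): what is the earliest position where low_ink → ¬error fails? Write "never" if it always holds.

3

Check low_ink → ¬error at each position in order: 0 ✓, 1 ✓, 2 ✓.
At position 3 the labels are {error, low_ink}, so low_ink → ¬error is false there. This is the first violation.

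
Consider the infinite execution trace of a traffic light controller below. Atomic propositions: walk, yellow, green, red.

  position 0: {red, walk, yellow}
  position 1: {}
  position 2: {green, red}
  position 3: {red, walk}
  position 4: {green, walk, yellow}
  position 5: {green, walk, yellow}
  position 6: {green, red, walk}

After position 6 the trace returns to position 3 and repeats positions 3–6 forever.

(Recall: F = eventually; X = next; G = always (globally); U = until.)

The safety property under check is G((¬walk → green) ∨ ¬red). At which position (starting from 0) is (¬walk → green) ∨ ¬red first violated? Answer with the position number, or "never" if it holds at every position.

never

(¬walk → green) ∨ ¬red holds at every position 0..6, and those are all the positions the trace ever visits, so the invariant G((¬walk → green) ∨ ¬red) is never violated.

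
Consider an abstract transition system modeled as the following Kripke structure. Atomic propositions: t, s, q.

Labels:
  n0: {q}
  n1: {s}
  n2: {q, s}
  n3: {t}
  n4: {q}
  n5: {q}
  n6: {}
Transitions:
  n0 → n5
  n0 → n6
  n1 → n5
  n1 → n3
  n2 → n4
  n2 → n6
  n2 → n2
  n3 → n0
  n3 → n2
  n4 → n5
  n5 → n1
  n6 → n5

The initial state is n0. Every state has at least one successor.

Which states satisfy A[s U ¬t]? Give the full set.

{n0, n1, n2, n4, n5, n6}

States satisfying s: {n1, n2}.
States satisfying ¬t: {n0, n1, n2, n4, n5, n6}.
States satisfying A[s U ¬t]: {n0, n1, n2, n4, n5, n6}.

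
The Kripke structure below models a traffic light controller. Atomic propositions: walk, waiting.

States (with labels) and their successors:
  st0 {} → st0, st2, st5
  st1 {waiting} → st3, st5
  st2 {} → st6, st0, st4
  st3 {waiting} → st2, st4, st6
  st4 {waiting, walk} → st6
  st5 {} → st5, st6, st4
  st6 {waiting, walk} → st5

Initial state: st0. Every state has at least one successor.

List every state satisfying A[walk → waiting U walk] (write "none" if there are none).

{st4, st6}

States satisfying walk → waiting: {st0, st1, st2, st3, st4, st5, st6}.
States satisfying walk: {st4, st6}.
States satisfying A[walk → waiting U walk]: {st4, st6}.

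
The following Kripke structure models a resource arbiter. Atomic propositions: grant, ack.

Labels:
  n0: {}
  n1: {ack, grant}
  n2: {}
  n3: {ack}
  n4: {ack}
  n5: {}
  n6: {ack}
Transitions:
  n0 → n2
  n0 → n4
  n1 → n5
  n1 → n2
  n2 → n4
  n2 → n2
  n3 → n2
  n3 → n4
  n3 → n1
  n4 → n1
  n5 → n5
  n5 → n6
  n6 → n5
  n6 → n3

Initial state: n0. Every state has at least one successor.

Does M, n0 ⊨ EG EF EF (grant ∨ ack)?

States satisfying EF EF (grant ∨ ack): {n0, n1, n2, n3, n4, n5, n6}.
States satisfying EG EF EF (grant ∨ ack): {n0, n1, n2, n3, n4, n5, n6}.
n0 ∈ Sat(EG EF EF (grant ∨ ack)).

Yes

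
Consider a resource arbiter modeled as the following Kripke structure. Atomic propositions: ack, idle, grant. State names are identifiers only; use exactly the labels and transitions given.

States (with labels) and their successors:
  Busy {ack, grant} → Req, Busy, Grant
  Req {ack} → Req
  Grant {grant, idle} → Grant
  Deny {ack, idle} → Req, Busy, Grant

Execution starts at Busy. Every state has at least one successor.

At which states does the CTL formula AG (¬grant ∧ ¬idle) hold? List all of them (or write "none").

States satisfying ¬grant ∧ ¬idle: {Req}.
States satisfying AG (¬grant ∧ ¬idle): {Req}.

{Req}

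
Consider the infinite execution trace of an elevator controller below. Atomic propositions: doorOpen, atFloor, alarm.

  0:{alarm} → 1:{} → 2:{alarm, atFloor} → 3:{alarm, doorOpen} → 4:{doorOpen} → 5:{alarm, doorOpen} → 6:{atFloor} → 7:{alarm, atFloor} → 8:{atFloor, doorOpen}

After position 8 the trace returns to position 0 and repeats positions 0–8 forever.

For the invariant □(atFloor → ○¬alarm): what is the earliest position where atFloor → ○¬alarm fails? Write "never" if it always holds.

Check atFloor → ○¬alarm at each position in order: 0 ✓, 1 ✓.
At position 2 the labels are {alarm, atFloor} and the next position 3 has {alarm, doorOpen}, so atFloor → ○¬alarm is false there. This is the first violation.

2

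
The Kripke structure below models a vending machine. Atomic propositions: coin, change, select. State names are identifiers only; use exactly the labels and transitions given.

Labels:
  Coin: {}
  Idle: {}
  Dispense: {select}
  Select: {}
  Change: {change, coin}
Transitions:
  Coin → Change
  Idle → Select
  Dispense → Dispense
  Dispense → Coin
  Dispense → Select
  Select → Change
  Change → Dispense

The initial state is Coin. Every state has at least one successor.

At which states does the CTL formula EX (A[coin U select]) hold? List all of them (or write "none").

States satisfying A[coin U select]: {Dispense, Change}.
States satisfying EX (A[coin U select]): {Coin, Dispense, Select, Change}.

{Coin, Dispense, Select, Change}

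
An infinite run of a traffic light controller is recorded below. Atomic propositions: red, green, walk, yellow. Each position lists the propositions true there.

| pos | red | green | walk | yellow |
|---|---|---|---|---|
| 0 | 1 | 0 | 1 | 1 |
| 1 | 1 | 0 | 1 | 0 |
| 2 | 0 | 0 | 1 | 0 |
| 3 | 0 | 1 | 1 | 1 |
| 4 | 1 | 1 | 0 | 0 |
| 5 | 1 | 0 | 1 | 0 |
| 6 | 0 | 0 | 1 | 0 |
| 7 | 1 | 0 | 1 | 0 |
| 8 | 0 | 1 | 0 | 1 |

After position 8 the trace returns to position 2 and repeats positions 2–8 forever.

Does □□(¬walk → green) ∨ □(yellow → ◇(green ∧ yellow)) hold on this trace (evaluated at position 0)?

Yes

□(¬walk → green) holds at every position 0..8, and those are all positions ever visited, so □□(¬walk → green) holds.
yellow → ◇(green ∧ yellow) holds at every position 0..8, and those are all positions ever visited, so □(yellow → ◇(green ∧ yellow)) holds.
Positions where yellow holds: 0, 3, 8.
Check ◇(green ∧ yellow) at each: 0→ok, 3→ok, 8→ok.
At position 0: □□(¬walk → green) is true; □(yellow → ◇(green ∧ yellow)) is true; so □□(¬walk → green) ∨ □(yellow → ◇(green ∧ yellow)) is true.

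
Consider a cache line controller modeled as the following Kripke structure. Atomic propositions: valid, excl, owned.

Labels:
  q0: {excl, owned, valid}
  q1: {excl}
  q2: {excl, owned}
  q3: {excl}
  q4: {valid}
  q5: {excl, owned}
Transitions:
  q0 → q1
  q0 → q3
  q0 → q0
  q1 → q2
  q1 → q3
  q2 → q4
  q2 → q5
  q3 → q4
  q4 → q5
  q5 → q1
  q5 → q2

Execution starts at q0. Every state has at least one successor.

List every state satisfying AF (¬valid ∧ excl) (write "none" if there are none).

{q1, q2, q3, q4, q5}

States satisfying ¬valid ∧ excl: {q1, q2, q3, q5}.
States satisfying AF (¬valid ∧ excl): {q1, q2, q3, q4, q5}.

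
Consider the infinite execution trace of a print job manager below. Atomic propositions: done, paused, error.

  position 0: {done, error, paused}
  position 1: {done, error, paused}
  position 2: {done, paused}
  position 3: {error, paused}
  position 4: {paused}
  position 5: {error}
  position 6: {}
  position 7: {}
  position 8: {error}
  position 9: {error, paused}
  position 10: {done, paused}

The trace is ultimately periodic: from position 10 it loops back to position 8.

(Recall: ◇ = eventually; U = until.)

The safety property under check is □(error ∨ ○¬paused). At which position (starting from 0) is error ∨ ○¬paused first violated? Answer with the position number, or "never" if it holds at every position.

2

Check error ∨ ○¬paused at each position in order: 0 ✓, 1 ✓.
At position 2 the labels are {done, paused} and the next position 3 has {error, paused}, so error ∨ ○¬paused is false there. This is the first violation.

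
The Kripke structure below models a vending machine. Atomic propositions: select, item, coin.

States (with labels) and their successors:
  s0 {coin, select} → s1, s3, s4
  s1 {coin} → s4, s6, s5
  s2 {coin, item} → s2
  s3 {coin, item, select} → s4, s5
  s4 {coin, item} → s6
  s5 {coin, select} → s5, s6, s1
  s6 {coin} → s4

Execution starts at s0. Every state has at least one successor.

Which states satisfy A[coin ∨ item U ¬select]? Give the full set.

{s1, s2, s4, s6}

States satisfying coin ∨ item: {s0, s1, s2, s3, s4, s5, s6}.
States satisfying ¬select: {s1, s2, s4, s6}.
States satisfying A[coin ∨ item U ¬select]: {s1, s2, s4, s6}.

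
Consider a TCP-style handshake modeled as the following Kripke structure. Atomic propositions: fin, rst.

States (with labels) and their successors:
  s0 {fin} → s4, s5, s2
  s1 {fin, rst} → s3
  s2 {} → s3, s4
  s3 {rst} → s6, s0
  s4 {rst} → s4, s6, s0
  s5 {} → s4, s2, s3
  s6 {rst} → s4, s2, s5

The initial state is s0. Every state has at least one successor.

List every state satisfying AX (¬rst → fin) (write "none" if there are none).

{s1, s2, s3, s4}

States satisfying ¬rst → fin: {s0, s1, s3, s4, s6}.
States satisfying AX (¬rst → fin): {s1, s2, s3, s4}.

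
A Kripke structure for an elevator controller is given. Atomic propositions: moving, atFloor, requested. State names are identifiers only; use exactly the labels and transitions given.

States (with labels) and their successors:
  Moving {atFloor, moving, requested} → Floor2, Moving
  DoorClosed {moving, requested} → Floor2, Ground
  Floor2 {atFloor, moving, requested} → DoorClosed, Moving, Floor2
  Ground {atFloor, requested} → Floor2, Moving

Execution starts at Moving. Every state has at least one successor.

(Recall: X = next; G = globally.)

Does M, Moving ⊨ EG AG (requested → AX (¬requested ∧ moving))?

Does not hold

States satisfying AG (requested → AX (¬requested ∧ moving)): ∅.
States satisfying EG AG (requested → AX (¬requested ∧ moving)): ∅.
No suitable path/successor from Moving witnesses the formula.
Moving ∉ Sat(EG AG (requested → AX (¬requested ∧ moving))).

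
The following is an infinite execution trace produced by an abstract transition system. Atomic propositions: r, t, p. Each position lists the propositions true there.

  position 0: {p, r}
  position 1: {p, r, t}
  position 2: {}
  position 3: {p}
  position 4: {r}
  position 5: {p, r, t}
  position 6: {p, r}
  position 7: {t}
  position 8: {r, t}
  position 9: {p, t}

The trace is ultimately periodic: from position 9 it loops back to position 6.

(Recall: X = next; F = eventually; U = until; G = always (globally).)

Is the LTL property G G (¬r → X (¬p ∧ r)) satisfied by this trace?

Violated

G (¬r → X (¬p ∧ r)) must hold at every position from 0 onward. It fails at position 0, so G G (¬r → X (¬p ∧ r)) is false.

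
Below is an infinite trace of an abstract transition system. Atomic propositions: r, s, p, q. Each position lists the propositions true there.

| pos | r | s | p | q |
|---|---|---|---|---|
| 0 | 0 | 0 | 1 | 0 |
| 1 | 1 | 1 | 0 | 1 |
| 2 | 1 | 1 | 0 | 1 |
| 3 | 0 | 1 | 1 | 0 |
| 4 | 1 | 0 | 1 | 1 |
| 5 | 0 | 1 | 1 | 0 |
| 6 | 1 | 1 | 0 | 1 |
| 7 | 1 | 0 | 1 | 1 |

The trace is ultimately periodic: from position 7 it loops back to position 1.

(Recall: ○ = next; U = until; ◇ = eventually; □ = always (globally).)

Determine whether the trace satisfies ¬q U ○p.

Violated

Walking from position 0: at position 1, ○p has not yet held and ¬q fails, so ¬q U ○p is false.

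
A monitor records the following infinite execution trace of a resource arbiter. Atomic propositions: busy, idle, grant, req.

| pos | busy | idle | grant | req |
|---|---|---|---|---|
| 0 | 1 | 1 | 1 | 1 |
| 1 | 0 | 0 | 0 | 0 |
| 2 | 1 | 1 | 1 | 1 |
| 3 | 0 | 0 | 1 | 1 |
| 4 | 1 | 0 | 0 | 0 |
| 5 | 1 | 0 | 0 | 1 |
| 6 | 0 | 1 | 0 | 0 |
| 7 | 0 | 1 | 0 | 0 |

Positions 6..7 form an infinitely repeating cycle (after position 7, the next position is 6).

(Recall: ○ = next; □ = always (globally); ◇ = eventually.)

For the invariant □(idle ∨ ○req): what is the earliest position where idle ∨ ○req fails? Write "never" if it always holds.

3

Check idle ∨ ○req at each position in order: 0 ✓, 1 ✓, 2 ✓.
At position 3 the labels are {grant, req} and the next position 4 has {busy}, so idle ∨ ○req is false there. This is the first violation.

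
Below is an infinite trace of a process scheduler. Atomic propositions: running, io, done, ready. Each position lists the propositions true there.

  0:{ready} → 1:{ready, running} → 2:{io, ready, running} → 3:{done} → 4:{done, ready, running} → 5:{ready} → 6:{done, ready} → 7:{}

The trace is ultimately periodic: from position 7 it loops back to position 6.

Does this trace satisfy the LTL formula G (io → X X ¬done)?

io → X X ¬done must hold at every position from 0 onward. It fails at position 2, so G (io → X X ¬done) is false.
Positions where io holds: 2.
Check X X ¬done at each: 2→fails.

Violated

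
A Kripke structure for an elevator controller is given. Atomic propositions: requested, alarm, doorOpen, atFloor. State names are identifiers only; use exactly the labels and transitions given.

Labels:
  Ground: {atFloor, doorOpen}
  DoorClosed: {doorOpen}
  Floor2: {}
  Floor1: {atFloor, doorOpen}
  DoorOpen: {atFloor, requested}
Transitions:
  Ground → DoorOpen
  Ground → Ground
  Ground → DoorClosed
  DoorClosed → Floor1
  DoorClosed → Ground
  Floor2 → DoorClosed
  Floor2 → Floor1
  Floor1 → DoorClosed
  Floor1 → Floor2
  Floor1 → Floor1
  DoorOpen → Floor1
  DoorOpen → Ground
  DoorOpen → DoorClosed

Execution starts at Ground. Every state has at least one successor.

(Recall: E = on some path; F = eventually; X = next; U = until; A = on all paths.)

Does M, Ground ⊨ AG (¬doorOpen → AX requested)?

No

States satisfying ¬doorOpen → AX requested: {Ground, DoorClosed, Floor1}.
States satisfying AG (¬doorOpen → AX requested): ∅.
DoorOpen is reachable from Ground and violates ¬doorOpen → AX requested, so AG fails at Ground.
Ground ∉ Sat(AG (¬doorOpen → AX requested)).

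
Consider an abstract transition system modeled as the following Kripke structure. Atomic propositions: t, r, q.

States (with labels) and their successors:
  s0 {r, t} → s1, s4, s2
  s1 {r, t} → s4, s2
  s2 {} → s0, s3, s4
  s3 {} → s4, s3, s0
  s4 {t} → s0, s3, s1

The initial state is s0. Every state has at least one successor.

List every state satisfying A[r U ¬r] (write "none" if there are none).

States satisfying r: {s0, s1}.
States satisfying ¬r: {s2, s3, s4}.
States satisfying A[r U ¬r]: {s0, s1, s2, s3, s4}.

{s0, s1, s2, s3, s4}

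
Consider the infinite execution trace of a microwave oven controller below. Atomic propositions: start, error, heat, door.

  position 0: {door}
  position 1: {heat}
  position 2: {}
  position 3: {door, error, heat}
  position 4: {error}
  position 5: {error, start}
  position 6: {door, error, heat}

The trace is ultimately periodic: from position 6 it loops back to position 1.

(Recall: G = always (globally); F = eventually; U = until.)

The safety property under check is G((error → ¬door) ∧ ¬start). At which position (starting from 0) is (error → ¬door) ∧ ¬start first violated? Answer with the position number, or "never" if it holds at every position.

Check (error → ¬door) ∧ ¬start at each position in order: 0 ✓, 1 ✓, 2 ✓.
At position 3 the labels are {door, error, heat}, so (error → ¬door) ∧ ¬start is false there. This is the first violation.

3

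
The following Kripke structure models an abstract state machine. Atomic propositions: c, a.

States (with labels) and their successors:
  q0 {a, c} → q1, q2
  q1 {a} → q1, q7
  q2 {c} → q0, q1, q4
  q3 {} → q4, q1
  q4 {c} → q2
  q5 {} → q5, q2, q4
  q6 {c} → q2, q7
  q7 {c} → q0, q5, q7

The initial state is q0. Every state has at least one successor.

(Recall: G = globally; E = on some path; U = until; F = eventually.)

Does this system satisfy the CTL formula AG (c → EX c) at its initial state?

Satisfied

States satisfying c → EX c: {q0, q1, q2, q3, q4, q5, q6, q7}.
States satisfying AG (c → EX c): {q0, q1, q2, q3, q4, q5, q6, q7}.
Every state reachable from q0 satisfies c → EX c.
q0 ∈ Sat(AG (c → EX c)).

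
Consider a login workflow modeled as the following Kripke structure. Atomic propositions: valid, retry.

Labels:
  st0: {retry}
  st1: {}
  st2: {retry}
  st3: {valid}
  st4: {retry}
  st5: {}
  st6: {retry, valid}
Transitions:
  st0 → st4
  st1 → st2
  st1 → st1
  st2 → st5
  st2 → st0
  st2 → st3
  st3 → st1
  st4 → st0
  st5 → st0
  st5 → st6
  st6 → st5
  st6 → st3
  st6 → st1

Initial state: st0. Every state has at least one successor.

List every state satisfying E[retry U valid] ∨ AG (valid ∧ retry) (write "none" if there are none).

{st2, st3, st6}

States satisfying retry: {st0, st2, st4, st6}.
States satisfying valid: {st3, st6}.
States satisfying E[retry U valid]: {st2, st3, st6}.
States satisfying valid ∧ retry: {st6}.
States satisfying AG (valid ∧ retry): ∅.
States satisfying E[retry U valid] ∨ AG (valid ∧ retry): {st2, st3, st6}.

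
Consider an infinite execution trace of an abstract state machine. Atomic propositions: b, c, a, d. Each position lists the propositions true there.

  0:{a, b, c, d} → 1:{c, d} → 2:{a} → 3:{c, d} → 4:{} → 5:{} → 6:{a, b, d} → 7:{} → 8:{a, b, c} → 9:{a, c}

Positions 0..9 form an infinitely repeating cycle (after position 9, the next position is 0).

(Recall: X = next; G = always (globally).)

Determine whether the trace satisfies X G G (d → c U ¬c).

Holds

The position after 0 is 1; G G (d → c U ¬c) is true there.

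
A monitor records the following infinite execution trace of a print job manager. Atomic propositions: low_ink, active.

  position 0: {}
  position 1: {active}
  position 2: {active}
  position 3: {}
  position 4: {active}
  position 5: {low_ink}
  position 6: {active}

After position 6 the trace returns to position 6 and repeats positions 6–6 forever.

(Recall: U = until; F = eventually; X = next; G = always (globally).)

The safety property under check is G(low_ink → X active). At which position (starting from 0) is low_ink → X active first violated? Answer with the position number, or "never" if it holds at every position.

never

low_ink → X active holds at every position 0..6, and those are all the positions the trace ever visits, so the invariant G(low_ink → X active) is never violated.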